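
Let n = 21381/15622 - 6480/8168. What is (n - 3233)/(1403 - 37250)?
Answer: 51557374265/571761872514 ≈ 0.090173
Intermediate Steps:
n = 9176181/15950062 (n = 21381*(1/15622) - 6480*1/8168 = 21381/15622 - 810/1021 = 9176181/15950062 ≈ 0.57531)
(n - 3233)/(1403 - 37250) = (9176181/15950062 - 3233)/(1403 - 37250) = -51557374265/15950062/(-35847) = -51557374265/15950062*(-1/35847) = 51557374265/571761872514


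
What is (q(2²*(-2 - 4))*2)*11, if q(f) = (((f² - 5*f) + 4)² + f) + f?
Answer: 10778944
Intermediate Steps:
q(f) = (4 + f² - 5*f)² + 2*f (q(f) = ((4 + f² - 5*f)² + f) + f = (f + (4 + f² - 5*f)²) + f = (4 + f² - 5*f)² + 2*f)
(q(2²*(-2 - 4))*2)*11 = (((4 + (2²*(-2 - 4))² - 5*2²*(-2 - 4))² + 2*(2²*(-2 - 4)))*2)*11 = (((4 + (4*(-6))² - 20*(-6))² + 2*(4*(-6)))*2)*11 = (((4 + (-24)² - 5*(-24))² + 2*(-24))*2)*11 = (((4 + 576 + 120)² - 48)*2)*11 = ((700² - 48)*2)*11 = ((490000 - 48)*2)*11 = (489952*2)*11 = 979904*11 = 10778944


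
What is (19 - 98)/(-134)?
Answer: 79/134 ≈ 0.58955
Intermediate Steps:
(19 - 98)/(-134) = -1/134*(-79) = 79/134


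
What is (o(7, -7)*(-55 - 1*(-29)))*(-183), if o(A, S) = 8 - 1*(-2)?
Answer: 47580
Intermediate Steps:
o(A, S) = 10 (o(A, S) = 8 + 2 = 10)
(o(7, -7)*(-55 - 1*(-29)))*(-183) = (10*(-55 - 1*(-29)))*(-183) = (10*(-55 + 29))*(-183) = (10*(-26))*(-183) = -260*(-183) = 47580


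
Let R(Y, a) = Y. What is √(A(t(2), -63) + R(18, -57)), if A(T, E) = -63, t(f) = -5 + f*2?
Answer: 3*I*√5 ≈ 6.7082*I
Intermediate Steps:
t(f) = -5 + 2*f
√(A(t(2), -63) + R(18, -57)) = √(-63 + 18) = √(-45) = 3*I*√5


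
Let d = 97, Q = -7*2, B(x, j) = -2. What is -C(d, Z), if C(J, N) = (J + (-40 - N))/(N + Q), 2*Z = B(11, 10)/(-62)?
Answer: 3533/867 ≈ 4.0750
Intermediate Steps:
Q = -14
Z = 1/62 (Z = (-2/(-62))/2 = (-2*(-1/62))/2 = (1/2)*(1/31) = 1/62 ≈ 0.016129)
C(J, N) = (-40 + J - N)/(-14 + N) (C(J, N) = (J + (-40 - N))/(N - 14) = (-40 + J - N)/(-14 + N))
-C(d, Z) = -(-40 + 97 - 1*1/62)/(-14 + 1/62) = -(-40 + 97 - 1/62)/(-867/62) = -(-62)*3533/(867*62) = -1*(-3533/867) = 3533/867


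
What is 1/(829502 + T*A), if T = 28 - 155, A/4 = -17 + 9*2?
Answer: 1/828994 ≈ 1.2063e-6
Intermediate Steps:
A = 4 (A = 4*(-17 + 9*2) = 4*(-17 + 18) = 4*1 = 4)
T = -127
1/(829502 + T*A) = 1/(829502 - 127*4) = 1/(829502 - 508) = 1/828994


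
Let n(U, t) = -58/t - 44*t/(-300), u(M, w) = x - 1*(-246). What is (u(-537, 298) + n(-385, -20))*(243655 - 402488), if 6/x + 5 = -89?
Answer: -55071054259/1410 ≈ -3.9057e+7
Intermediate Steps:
x = -3/47 (x = 6/(-5 - 89) = 6/(-94) = 6*(-1/94) = -3/47 ≈ -0.063830)
u(M, w) = 11559/47 (u(M, w) = -3/47 - 1*(-246) = -3/47 + 246 = 11559/47)
n(U, t) = -58/t + 11*t/75 (n(U, t) = -58/t - 44*t*(-1/300) = -58/t + 11*t/75)
(u(-537, 298) + n(-385, -20))*(243655 - 402488) = (11559/47 + (-58/(-20) + (11/75)*(-20)))*(243655 - 402488) = (11559/47 + (-58*(-1/20) - 44/15))*(-158833) = (11559/47 + (29/10 - 44/15))*(-158833) = (11559/47 - 1/30)*(-158833) = (346723/1410)*(-158833) = -55071054259/1410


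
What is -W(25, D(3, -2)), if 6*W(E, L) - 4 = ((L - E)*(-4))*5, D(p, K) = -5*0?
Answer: -84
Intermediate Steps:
D(p, K) = 0
W(E, L) = 2/3 - 10*L/3 + 10*E/3 (W(E, L) = 2/3 + (((L - E)*(-4))*5)/6 = 2/3 + ((-4*L + 4*E)*5)/6 = 2/3 + (-20*L + 20*E)/6 = 2/3 + (-10*L/3 + 10*E/3) = 2/3 - 10*L/3 + 10*E/3)
-W(25, D(3, -2)) = -(2/3 - 10/3*0 + (10/3)*25) = -(2/3 + 0 + 250/3) = -1*84 = -84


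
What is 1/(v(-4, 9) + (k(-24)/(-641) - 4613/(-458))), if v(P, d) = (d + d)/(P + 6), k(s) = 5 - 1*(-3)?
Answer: 293578/5595471 ≈ 0.052467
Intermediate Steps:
k(s) = 8 (k(s) = 5 + 3 = 8)
v(P, d) = 2*d/(6 + P) (v(P, d) = (2*d)/(6 + P) = 2*d/(6 + P))
1/(v(-4, 9) + (k(-24)/(-641) - 4613/(-458))) = 1/(2*9/(6 - 4) + (8/(-641) - 4613/(-458))) = 1/(2*9/2 + (8*(-1/641) - 4613*(-1/458))) = 1/(2*9*(½) + (-8/641 + 4613/458)) = 1/(9 + 2953269/293578) = 1/(5595471/293578) = 293578/5595471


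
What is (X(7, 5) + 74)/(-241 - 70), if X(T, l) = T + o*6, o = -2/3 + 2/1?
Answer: -89/311 ≈ -0.28617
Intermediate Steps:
o = 4/3 (o = -2*⅓ + 2*1 = -⅔ + 2 = 4/3 ≈ 1.3333)
X(T, l) = 8 + T (X(T, l) = T + (4/3)*6 = T + 8 = 8 + T)
(X(7, 5) + 74)/(-241 - 70) = ((8 + 7) + 74)/(-241 - 70) = (15 + 74)/(-311) = 89*(-1/311) = -89/311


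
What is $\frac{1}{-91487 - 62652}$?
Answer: $- \frac{1}{154139} \approx -6.4877 \cdot 10^{-6}$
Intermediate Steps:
$\frac{1}{-91487 - 62652} = \frac{1}{-154139} = - \frac{1}{154139}$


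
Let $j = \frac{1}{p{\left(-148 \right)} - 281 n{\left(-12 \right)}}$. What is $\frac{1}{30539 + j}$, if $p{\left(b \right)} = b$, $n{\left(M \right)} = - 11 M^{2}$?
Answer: $\frac{444956}{13588511285} \approx 3.2745 \cdot 10^{-5}$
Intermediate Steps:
$j = \frac{1}{444956}$ ($j = \frac{1}{-148 - 281 \left(- 11 \left(-12\right)^{2}\right)} = \frac{1}{-148 - 281 \left(\left(-11\right) 144\right)} = \frac{1}{-148 - -445104} = \frac{1}{-148 + 445104} = \frac{1}{444956} \approx 2.2474 \cdot 10^{-6}$)
$\frac{1}{30539 + j} = \frac{1}{30539 + \frac{1}{444956}} = \frac{1}{\frac{13588511285}{444956}} = \frac{444956}{13588511285}$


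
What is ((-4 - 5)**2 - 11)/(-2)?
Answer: -35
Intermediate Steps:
((-4 - 5)**2 - 11)/(-2) = ((-9)**2 - 11)*(-1/2) = (81 - 11)*(-1/2) = 70*(-1/2) = -35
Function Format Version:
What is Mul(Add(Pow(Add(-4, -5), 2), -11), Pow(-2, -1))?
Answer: -35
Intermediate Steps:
Mul(Add(Pow(Add(-4, -5), 2), -11), Pow(-2, -1)) = Mul(Add(Pow(-9, 2), -11), Rational(-1, 2)) = Mul(Add(81, -11), Rational(-1, 2)) = Mul(70, Rational(-1, 2)) = -35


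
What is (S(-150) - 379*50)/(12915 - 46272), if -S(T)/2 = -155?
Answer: 18640/33357 ≈ 0.55880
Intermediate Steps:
S(T) = 310 (S(T) = -2*(-155) = 310)
(S(-150) - 379*50)/(12915 - 46272) = (310 - 379*50)/(12915 - 46272) = (310 - 18950)/(-33357) = -18640*(-1/33357) = 18640/33357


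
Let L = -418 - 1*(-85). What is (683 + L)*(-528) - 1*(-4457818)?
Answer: 4273018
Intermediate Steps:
L = -333 (L = -418 + 85 = -333)
(683 + L)*(-528) - 1*(-4457818) = (683 - 333)*(-528) - 1*(-4457818) = 350*(-528) + 4457818 = -184800 + 4457818 = 4273018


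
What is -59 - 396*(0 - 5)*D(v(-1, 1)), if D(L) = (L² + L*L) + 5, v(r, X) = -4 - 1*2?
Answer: 152401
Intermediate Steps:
v(r, X) = -6 (v(r, X) = -4 - 2 = -6)
D(L) = 5 + 2*L² (D(L) = (L² + L²) + 5 = 2*L² + 5 = 5 + 2*L²)
-59 - 396*(0 - 5)*D(v(-1, 1)) = -59 - 396*(0 - 5)*(5 + 2*(-6)²) = -59 - (-1980)*(5 + 2*36) = -59 - (-1980)*(5 + 72) = -59 - (-1980)*77 = -59 - 396*(-385) = -59 + 152460 = 152401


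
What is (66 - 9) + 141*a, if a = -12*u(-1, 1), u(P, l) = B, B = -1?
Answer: 1749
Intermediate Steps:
u(P, l) = -1
a = 12 (a = -12*(-1) = 12)
(66 - 9) + 141*a = (66 - 9) + 141*12 = 57 + 1692 = 1749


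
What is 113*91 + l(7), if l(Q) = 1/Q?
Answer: 71982/7 ≈ 10283.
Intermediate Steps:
113*91 + l(7) = 113*91 + 1/7 = 10283 + ⅐ = 71982/7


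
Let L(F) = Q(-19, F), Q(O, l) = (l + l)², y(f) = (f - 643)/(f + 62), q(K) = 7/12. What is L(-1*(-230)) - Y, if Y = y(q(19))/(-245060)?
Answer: 38942876688291/184040060 ≈ 2.1160e+5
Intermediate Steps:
q(K) = 7/12 (q(K) = 7*(1/12) = 7/12)
y(f) = (-643 + f)/(62 + f)
Q(O, l) = 4*l² (Q(O, l) = (2*l)² = 4*l²)
L(F) = 4*F²
Y = 7709/184040060 (Y = ((-643 + 7/12)/(62 + 7/12))/(-245060) = (-7709/12/(751/12))*(-1/245060) = ((12/751)*(-7709/12))*(-1/245060) = -7709/751*(-1/245060) = 7709/184040060 ≈ 4.1888e-5)
L(-1*(-230)) - Y = 4*(-1*(-230))² - 1*7709/184040060 = 4*230² - 7709/184040060 = 4*52900 - 7709/184040060 = 211600 - 7709/184040060 = 38942876688291/184040060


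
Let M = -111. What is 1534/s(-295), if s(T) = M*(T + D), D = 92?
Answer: 1534/22533 ≈ 0.068078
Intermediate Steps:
s(T) = -10212 - 111*T (s(T) = -111*(T + 92) = -111*(92 + T) = -10212 - 111*T)
1534/s(-295) = 1534/(-10212 - 111*(-295)) = 1534/(-10212 + 32745) = 1534/22533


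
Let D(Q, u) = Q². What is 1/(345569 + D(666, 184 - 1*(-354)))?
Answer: 1/789125 ≈ 1.2672e-6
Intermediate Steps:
1/(345569 + D(666, 184 - 1*(-354))) = 1/(345569 + 666²) = 1/(345569 + 443556) = 1/789125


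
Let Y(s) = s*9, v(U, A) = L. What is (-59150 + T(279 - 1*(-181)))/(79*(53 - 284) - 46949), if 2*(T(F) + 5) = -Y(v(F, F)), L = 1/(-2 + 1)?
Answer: 118301/130396 ≈ 0.90724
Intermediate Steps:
L = -1 (L = 1/(-1) = -1)
v(U, A) = -1
Y(s) = 9*s
T(F) = -½ (T(F) = -5 + (-9*(-1))/2 = -5 + (-1*(-9))/2 = -5 + (½)*9 = -5 + 9/2 = -½)
(-59150 + T(279 - 1*(-181)))/(79*(53 - 284) - 46949) = (-59150 - ½)/(79*(53 - 284) - 46949) = -118301/(2*(79*(-231) - 46949)) = -118301/(2*(-18249 - 46949)) = -118301/2/(-65198) = -118301/2*(-1/65198) = 118301/130396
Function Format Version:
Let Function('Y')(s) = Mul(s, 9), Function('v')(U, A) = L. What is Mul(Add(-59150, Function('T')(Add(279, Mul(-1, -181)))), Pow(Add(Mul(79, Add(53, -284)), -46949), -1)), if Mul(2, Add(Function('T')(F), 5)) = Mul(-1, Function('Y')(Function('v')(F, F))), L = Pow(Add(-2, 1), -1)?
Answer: Rational(118301, 130396) ≈ 0.90724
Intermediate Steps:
L = -1 (L = Pow(-1, -1) = -1)
Function('v')(U, A) = -1
Function('Y')(s) = Mul(9, s)
Function('T')(F) = Rational(-1, 2) (Function('T')(F) = Add(-5, Mul(Rational(1, 2), Mul(-1, Mul(9, -1)))) = Add(-5, Mul(Rational(1, 2), Mul(-1, -9))) = Add(-5, Mul(Rational(1, 2), 9)) = Add(-5, Rational(9, 2)) = Rational(-1, 2))
Mul(Add(-59150, Function('T')(Add(279, Mul(-1, -181)))), Pow(Add(Mul(79, Add(53, -284)), -46949), -1)) = Mul(Add(-59150, Rational(-1, 2)), Pow(Add(Mul(79, Add(53, -284)), -46949), -1)) = Mul(Rational(-118301, 2), Pow(Add(Mul(79, -231), -46949), -1)) = Mul(Rational(-118301, 2), Pow(Add(-18249, -46949), -1)) = Mul(Rational(-118301, 2), Pow(-65198, -1)) = Mul(Rational(-118301, 2), Rational(-1, 65198)) = Rational(118301, 130396)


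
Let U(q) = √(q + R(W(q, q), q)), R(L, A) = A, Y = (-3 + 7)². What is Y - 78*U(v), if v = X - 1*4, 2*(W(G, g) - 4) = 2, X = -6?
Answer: 16 - 156*I*√5 ≈ 16.0 - 348.83*I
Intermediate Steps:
W(G, g) = 5 (W(G, g) = 4 + (½)*2 = 4 + 1 = 5)
v = -10 (v = -6 - 1*4 = -6 - 4 = -10)
Y = 16 (Y = 4² = 16)
U(q) = √2*√q (U(q) = √(q + q) = √(2*q) = √2*√q)
Y - 78*U(v) = 16 - 78*√2*√(-10) = 16 - 78*√2*I*√10 = 16 - 156*I*√5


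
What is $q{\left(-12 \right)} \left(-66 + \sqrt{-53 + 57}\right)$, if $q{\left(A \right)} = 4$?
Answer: $-256$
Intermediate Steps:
$q{\left(-12 \right)} \left(-66 + \sqrt{-53 + 57}\right) = 4 \left(-66 + \sqrt{-53 + 57}\right) = 4 \left(-66 + \sqrt{4}\right) = 4 \left(-66 + 2\right) = 4 \left(-64\right) = -256$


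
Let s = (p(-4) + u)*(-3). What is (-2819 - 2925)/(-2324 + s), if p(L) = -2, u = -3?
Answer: 5744/2309 ≈ 2.4877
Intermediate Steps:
s = 15 (s = (-2 - 3)*(-3) = -5*(-3) = 15)
(-2819 - 2925)/(-2324 + s) = (-2819 - 2925)/(-2324 + 15) = -5744/(-2309) = -5744*(-1/2309) = 5744/2309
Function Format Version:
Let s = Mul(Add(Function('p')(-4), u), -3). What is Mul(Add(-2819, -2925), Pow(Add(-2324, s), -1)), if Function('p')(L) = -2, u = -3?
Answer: Rational(5744, 2309) ≈ 2.4877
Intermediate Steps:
s = 15 (s = Mul(Add(-2, -3), -3) = Mul(-5, -3) = 15)
Mul(Add(-2819, -2925), Pow(Add(-2324, s), -1)) = Mul(Add(-2819, -2925), Pow(Add(-2324, 15), -1)) = Mul(-5744, Pow(-2309, -1)) = Mul(-5744, Rational(-1, 2309)) = Rational(5744, 2309)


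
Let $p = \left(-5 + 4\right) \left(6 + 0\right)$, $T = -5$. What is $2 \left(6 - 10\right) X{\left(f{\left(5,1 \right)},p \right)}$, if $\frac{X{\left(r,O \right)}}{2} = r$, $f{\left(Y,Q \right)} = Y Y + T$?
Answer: $-320$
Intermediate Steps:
$f{\left(Y,Q \right)} = -5 + Y^{2}$ ($f{\left(Y,Q \right)} = Y Y - 5 = Y^{2} - 5 = -5 + Y^{2}$)
$p = -6$ ($p = \left(-1\right) 6 = -6$)
$X{\left(r,O \right)} = 2 r$
$2 \left(6 - 10\right) X{\left(f{\left(5,1 \right)},p \right)} = 2 \left(6 - 10\right) 2 \left(-5 + 5^{2}\right) = 2 \left(6 - 10\right) 2 \left(-5 + 25\right) = 2 \left(-4\right) 2 \cdot 20 = \left(-8\right) 40 = -320$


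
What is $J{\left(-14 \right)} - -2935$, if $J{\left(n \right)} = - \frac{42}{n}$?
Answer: $2938$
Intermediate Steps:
$J{\left(-14 \right)} - -2935 = - \frac{42}{-14} - -2935 = \left(-42\right) \left(- \frac{1}{14}\right) + 2935 = 3 + 2935 = 2938$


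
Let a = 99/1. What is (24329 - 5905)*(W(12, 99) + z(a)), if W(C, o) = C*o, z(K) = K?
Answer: 23711688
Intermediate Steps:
a = 99 (a = 99*1 = 99)
(24329 - 5905)*(W(12, 99) + z(a)) = (24329 - 5905)*(12*99 + 99) = 18424*(1188 + 99) = 18424*1287 = 23711688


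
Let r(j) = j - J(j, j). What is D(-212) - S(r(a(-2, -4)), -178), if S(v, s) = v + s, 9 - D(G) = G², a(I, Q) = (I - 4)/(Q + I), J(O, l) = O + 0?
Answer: -44757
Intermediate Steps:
J(O, l) = O
a(I, Q) = (-4 + I)/(I + Q)
r(j) = 0 (r(j) = j - j = 0)
D(G) = 9 - G²
S(v, s) = s + v
D(-212) - S(r(a(-2, -4)), -178) = (9 - 1*(-212)²) - (-178 + 0) = (9 - 1*44944) - 1*(-178) = (9 - 44944) + 178 = -44935 + 178 = -44757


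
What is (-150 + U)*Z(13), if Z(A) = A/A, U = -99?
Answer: -249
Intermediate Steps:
Z(A) = 1
(-150 + U)*Z(13) = (-150 - 99)*1 = -249*1 = -249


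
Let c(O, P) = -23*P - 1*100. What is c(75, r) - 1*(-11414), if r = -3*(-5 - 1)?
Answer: 10900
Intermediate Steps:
r = 18 (r = -3*(-6) = 18)
c(O, P) = -100 - 23*P (c(O, P) = -23*P - 100 = -100 - 23*P)
c(75, r) - 1*(-11414) = (-100 - 23*18) - 1*(-11414) = (-100 - 414) + 11414 = -514 + 11414 = 10900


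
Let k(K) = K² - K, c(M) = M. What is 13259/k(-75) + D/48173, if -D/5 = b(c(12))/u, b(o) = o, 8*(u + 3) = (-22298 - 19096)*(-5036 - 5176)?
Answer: 5624985446272411/2418162534435300 ≈ 2.3261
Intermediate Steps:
u = 52839438 (u = -3 + ((-22298 - 19096)*(-5036 - 5176))/8 = -3 + (-41394*(-10212))/8 = -3 + (⅛)*422715528 = -3 + 52839441 = 52839438)
D = -10/8806573 (D = -60/52839438 = -5*2/8806573 = -10/8806573 ≈ -1.1355e-6)
13259/k(-75) + D/48173 = 13259/((-75*(-1 - 75))) - 10/8806573/48173 = 13259/((-75*(-76))) - 10/8806573*1/48173 = 13259/5700 - 10/424239041129 = 5624985446272411/2418162534435300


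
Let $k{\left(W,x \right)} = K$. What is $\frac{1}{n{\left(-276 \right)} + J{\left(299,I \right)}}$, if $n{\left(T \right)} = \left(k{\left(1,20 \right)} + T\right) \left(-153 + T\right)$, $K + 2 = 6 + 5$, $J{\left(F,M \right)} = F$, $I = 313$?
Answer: $\frac{1}{114842} \approx 8.7076 \cdot 10^{-6}$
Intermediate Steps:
$K = 9$ ($K = -2 + \left(6 + 5\right) = -2 + 11 = 9$)
$k{\left(W,x \right)} = 9$
$n{\left(T \right)} = \left(-153 + T\right) \left(9 + T\right)$ ($n{\left(T \right)} = \left(9 + T\right) \left(-153 + T\right) = \left(-153 + T\right) \left(9 + T\right)$)
$\frac{1}{n{\left(-276 \right)} + J{\left(299,I \right)}} = \frac{1}{\left(-1377 + \left(-276\right)^{2} - -39744\right) + 299} = \frac{1}{\left(-1377 + 76176 + 39744\right) + 299} = \frac{1}{114543 + 299} = \frac{1}{114842}$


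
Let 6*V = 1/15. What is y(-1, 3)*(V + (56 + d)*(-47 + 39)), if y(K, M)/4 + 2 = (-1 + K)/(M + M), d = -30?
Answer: 262066/135 ≈ 1941.2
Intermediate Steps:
y(K, M) = -8 + 2*(-1 + K)/M (y(K, M) = -8 + 4*((-1 + K)/(M + M)) = -8 + 4*((-1 + K)/((2*M))) = -8 + 4*((-1 + K)*(1/(2*M))) = -8 + 4*((-1 + K)/(2*M)) = -8 + 2*(-1 + K)/M)
V = 1/90 (V = (1/6)/15 = (1/6)*(1/15) = 1/90 ≈ 0.011111)
y(-1, 3)*(V + (56 + d)*(-47 + 39)) = (2*(-1 - 1 - 4*3)/3)*(1/90 + (56 - 30)*(-47 + 39)) = (2*(1/3)*(-1 - 1 - 12))*(1/90 + 26*(-8)) = (2*(1/3)*(-14))*(1/90 - 208) = -28/3*(-18719/90) = 262066/135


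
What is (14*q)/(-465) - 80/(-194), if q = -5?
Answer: 5078/9021 ≈ 0.56291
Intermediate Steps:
(14*q)/(-465) - 80/(-194) = (14*(-5))/(-465) - 80/(-194) = -70*(-1/465) - 80*(-1/194) = 14/93 + 40/97 = 5078/9021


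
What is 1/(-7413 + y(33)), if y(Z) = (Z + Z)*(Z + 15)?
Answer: -1/4245 ≈ -0.00023557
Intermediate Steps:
y(Z) = 2*Z*(15 + Z) (y(Z) = (2*Z)*(15 + Z) = 2*Z*(15 + Z))
1/(-7413 + y(33)) = 1/(-7413 + 2*33*(15 + 33)) = 1/(-7413 + 2*33*48) = 1/(-7413 + 3168) = 1/(-4245) = -1/4245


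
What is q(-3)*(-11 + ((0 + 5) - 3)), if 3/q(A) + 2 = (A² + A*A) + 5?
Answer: -9/7 ≈ -1.2857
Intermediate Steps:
q(A) = 3/(3 + 2*A²) (q(A) = 3/(-2 + ((A² + A*A) + 5)) = 3/(-2 + ((A² + A²) + 5)) = 3/(-2 + (2*A² + 5)) = 3/(-2 + (5 + 2*A²)) = 3/(3 + 2*A²))
q(-3)*(-11 + ((0 + 5) - 3)) = (3/(3 + 2*(-3)²))*(-11 + ((0 + 5) - 3)) = (3/(3 + 2*9))*(-11 + (5 - 3)) = (3/(3 + 18))*(-11 + 2) = (3/21)*(-9) = (3*(1/21))*(-9) = (⅐)*(-9) = -9/7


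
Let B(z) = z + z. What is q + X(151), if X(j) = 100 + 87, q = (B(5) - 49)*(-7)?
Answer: 460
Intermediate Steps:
B(z) = 2*z
q = 273 (q = (2*5 - 49)*(-7) = (10 - 49)*(-7) = -39*(-7) = 273)
X(j) = 187
q + X(151) = 273 + 187 = 460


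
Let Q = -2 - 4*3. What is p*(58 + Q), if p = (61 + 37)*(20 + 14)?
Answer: 146608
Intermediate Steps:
Q = -14 (Q = -2 - 12 = -14)
p = 3332 (p = 98*34 = 3332)
p*(58 + Q) = 3332*(58 - 14) = 3332*44 = 146608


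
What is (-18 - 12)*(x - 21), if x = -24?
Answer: 1350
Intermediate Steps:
(-18 - 12)*(x - 21) = (-18 - 12)*(-24 - 21) = -30*(-45) = 1350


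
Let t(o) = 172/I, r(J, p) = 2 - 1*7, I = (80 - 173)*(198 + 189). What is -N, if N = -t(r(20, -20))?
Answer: -4/837 ≈ -0.0047790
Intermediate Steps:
I = -35991 (I = -93*387 = -35991)
r(J, p) = -5 (r(J, p) = 2 - 7 = -5)
t(o) = -4/837 (t(o) = 172/(-35991) = 172*(-1/35991) = -4/837)
N = 4/837 (N = -1*(-4/837) = 4/837 ≈ 0.0047790)
-N = -1*4/837 = -4/837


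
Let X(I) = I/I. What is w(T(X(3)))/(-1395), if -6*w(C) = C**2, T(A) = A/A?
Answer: 1/8370 ≈ 0.00011947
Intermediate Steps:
X(I) = 1
T(A) = 1
w(C) = -C**2/6
w(T(X(3)))/(-1395) = -1/6*1**2/(-1395) = -1/6*1*(-1/1395) = -1/6*(-1/1395) = 1/8370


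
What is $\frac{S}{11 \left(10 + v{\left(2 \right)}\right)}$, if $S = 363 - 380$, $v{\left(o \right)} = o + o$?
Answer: $- \frac{17}{154} \approx -0.11039$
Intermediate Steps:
$v{\left(o \right)} = 2 o$
$S = -17$
$\frac{S}{11 \left(10 + v{\left(2 \right)}\right)} = - \frac{17}{11 \left(10 + 2 \cdot 2\right)} = - \frac{17}{11 \left(10 + 4\right)} = - \frac{17}{11 \cdot 14} = - \frac{17}{154}$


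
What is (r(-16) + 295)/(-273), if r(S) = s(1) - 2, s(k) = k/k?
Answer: -14/13 ≈ -1.0769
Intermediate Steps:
s(k) = 1
r(S) = -1 (r(S) = 1 - 2 = -1)
(r(-16) + 295)/(-273) = (-1 + 295)/(-273) = -1/273*294 = -14/13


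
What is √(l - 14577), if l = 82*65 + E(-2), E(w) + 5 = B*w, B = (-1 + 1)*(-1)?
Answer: 6*I*√257 ≈ 96.187*I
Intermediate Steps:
B = 0 (B = 0*(-1) = 0)
E(w) = -5 (E(w) = -5 + 0*w = -5 + 0 = -5)
l = 5325 (l = 82*65 - 5 = 5330 - 5 = 5325)
√(l - 14577) = √(5325 - 14577) = √(-9252) = 6*I*√257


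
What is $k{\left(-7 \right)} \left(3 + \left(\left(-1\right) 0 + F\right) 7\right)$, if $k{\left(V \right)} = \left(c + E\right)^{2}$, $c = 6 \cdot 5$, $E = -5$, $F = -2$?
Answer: $-6875$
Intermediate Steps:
$c = 30$
$k{\left(V \right)} = 625$ ($k{\left(V \right)} = \left(30 - 5\right)^{2} = 25^{2} = 625$)
$k{\left(-7 \right)} \left(3 + \left(\left(-1\right) 0 + F\right) 7\right) = 625 \left(3 + \left(\left(-1\right) 0 - 2\right) 7\right) = 625 \left(3 + \left(0 - 2\right) 7\right) = 625 \left(3 - 14\right) = 625 \left(-11\right) = -6875$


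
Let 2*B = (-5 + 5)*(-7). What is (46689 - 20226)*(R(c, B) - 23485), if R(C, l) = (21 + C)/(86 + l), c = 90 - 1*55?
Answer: -26723051901/43 ≈ -6.2147e+8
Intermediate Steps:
c = 35 (c = 90 - 55 = 35)
B = 0 (B = ((-5 + 5)*(-7))/2 = (0*(-7))/2 = (½)*0 = 0)
R(C, l) = (21 + C)/(86 + l)
(46689 - 20226)*(R(c, B) - 23485) = (46689 - 20226)*((21 + 35)/(86 + 0) - 23485) = 26463*(56/86 - 23485) = 26463*((1/86)*56 - 23485) = 26463*(28/43 - 23485) = 26463*(-1009827/43) = -26723051901/43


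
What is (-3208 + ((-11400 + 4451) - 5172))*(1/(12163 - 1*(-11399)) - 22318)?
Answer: 8060857584235/23562 ≈ 3.4211e+8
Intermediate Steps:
(-3208 + ((-11400 + 4451) - 5172))*(1/(12163 - 1*(-11399)) - 22318) = (-3208 + (-6949 - 5172))*(1/(12163 + 11399) - 22318) = (-3208 - 12121)*(1/23562 - 22318) = -15329*(1/23562 - 22318) = -15329*(-525856715/23562) = 8060857584235/23562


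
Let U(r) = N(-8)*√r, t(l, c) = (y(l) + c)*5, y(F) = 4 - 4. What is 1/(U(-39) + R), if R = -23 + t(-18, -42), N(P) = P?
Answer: I/(-233*I + 8*√39) ≈ -0.0041032 + 0.00087981*I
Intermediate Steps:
y(F) = 0
t(l, c) = 5*c (t(l, c) = (0 + c)*5 = c*5 = 5*c)
U(r) = -8*√r
R = -233 (R = -23 + 5*(-42) = -23 - 210 = -233)
1/(U(-39) + R) = 1/(-8*I*√39 - 233) = 1/(-233 - 8*I*√39)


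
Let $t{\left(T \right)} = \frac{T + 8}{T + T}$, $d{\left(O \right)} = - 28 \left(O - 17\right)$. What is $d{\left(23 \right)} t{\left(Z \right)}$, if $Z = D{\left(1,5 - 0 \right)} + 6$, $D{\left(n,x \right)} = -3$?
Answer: $-308$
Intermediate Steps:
$d{\left(O \right)} = 476 - 28 O$ ($d{\left(O \right)} = - 28 \left(-17 + O\right) = 476 - 28 O$)
$Z = 3$ ($Z = -3 + 6 = 3$)
$t{\left(T \right)} = \frac{8 + T}{2 T}$
$d{\left(23 \right)} t{\left(Z \right)} = \left(476 - 644\right) \frac{8 + 3}{2 \cdot 3} = \left(476 - 644\right) \frac{1}{2} \cdot \frac{1}{3} \cdot 11 = \left(-168\right) \frac{11}{6} = -308$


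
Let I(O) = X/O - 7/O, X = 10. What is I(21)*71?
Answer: 71/7 ≈ 10.143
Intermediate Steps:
I(O) = 3/O (I(O) = 10/O - 7/O = 3/O)
I(21)*71 = (3/21)*71 = (3*(1/21))*71 = (1/7)*71 = 71/7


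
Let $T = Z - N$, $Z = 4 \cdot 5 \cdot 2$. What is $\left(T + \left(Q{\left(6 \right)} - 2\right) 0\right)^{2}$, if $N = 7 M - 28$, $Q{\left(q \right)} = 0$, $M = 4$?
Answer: $1600$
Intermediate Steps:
$Z = 40$ ($Z = 20 \cdot 2 = 40$)
$N = 0$ ($N = 7 \cdot 4 - 28 = 28 - 28 = 0$)
$T = 40$ ($T = 40 - 0 = 40 + 0 = 40$)
$\left(T + \left(Q{\left(6 \right)} - 2\right) 0\right)^{2} = \left(40 + \left(0 - 2\right) 0\right)^{2} = \left(40 - 0\right)^{2} = \left(40 + 0\right)^{2} = 40^{2} = 1600$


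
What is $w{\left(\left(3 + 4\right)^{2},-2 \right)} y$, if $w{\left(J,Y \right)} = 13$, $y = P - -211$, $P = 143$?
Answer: $4602$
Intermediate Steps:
$y = 354$ ($y = 143 - -211 = 143 + 211 = 354$)
$w{\left(\left(3 + 4\right)^{2},-2 \right)} y = 13 \cdot 354 = 4602$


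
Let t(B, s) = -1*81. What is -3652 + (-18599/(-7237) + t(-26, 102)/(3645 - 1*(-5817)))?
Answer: -83300252849/22825498 ≈ -3649.4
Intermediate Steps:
t(B, s) = -81
-3652 + (-18599/(-7237) + t(-26, 102)/(3645 - 1*(-5817))) = -3652 + (-18599/(-7237) - 81/(3645 - 1*(-5817))) = -3652 + (-18599*(-1/7237) - 81/(3645 + 5817)) = -3652 + (18599/7237 - 81/9462) = -3652 + (18599/7237 - 81*1/9462) = -3652 + (18599/7237 - 27/3154) = -3652 + 58465847/22825498 = -83300252849/22825498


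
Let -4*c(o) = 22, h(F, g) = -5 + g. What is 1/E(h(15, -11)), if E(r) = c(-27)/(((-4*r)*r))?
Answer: 2048/11 ≈ 186.18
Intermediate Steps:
c(o) = -11/2 (c(o) = -1/4*22 = -11/2)
E(r) = 11/(8*r**2) (E(r) = -11*(-1/(4*r**2))/2 = -(-11)/(8*r**2) = 11/(8*r**2))
1/E(h(15, -11)) = 1/(11/(8*(-5 - 11)**2)) = 1/((11/8)/(-16)**2) = 1/((11/8)*(1/256)) = 1/(11/2048) = 2048/11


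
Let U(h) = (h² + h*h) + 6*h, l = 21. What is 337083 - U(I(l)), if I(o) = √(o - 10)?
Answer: 337061 - 6*√11 ≈ 3.3704e+5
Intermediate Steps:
I(o) = √(-10 + o)
U(h) = 2*h² + 6*h (U(h) = (h² + h²) + 6*h = 2*h² + 6*h)
337083 - U(I(l)) = 337083 - 2*√(-10 + 21)*(3 + √(-10 + 21)) = 337083 - 2*√11*(3 + √11)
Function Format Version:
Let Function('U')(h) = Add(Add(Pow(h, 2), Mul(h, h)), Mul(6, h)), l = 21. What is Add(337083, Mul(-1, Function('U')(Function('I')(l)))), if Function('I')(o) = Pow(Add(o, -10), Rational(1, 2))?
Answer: Add(337061, Mul(-6, Pow(11, Rational(1, 2)))) ≈ 3.3704e+5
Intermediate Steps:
Function('I')(o) = Pow(Add(-10, o), Rational(1, 2))
Function('U')(h) = Add(Mul(2, Pow(h, 2)), Mul(6, h)) (Function('U')(h) = Add(Add(Pow(h, 2), Pow(h, 2)), Mul(6, h)) = Add(Mul(2, Pow(h, 2)), Mul(6, h)))
Add(337083, Mul(-1, Function('U')(Function('I')(l)))) = Add(337083, Mul(-1, Mul(2, Pow(Add(-10, 21), Rational(1, 2)), Add(3, Pow(Add(-10, 21), Rational(1, 2)))))) = Add(337083, Mul(-1, Mul(2, Pow(11, Rational(1, 2)), Add(3, Pow(11, Rational(1, 2)))))) = Add(337083, Mul(-2, Pow(11, Rational(1, 2)), Add(3, Pow(11, Rational(1, 2)))))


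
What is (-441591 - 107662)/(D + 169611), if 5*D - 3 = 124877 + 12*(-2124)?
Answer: -2746265/947447 ≈ -2.8986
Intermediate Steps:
D = 99392/5 (D = ⅗ + (124877 + 12*(-2124))/5 = ⅗ + (124877 - 25488)/5 = ⅗ + (⅕)*99389 = ⅗ + 99389/5 = 99392/5 ≈ 19878.)
(-441591 - 107662)/(D + 169611) = (-441591 - 107662)/(99392/5 + 169611) = -549253/947447/5 = -549253*5/947447 = -2746265/947447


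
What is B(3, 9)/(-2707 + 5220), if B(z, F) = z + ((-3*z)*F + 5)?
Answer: -73/2513 ≈ -0.029049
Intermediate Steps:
B(z, F) = 5 + z - 3*F*z (B(z, F) = z + (-3*F*z + 5) = z + (5 - 3*F*z) = 5 + z - 3*F*z)
B(3, 9)/(-2707 + 5220) = (5 + 3 - 3*9*3)/(-2707 + 5220) = (5 + 3 - 81)/2513 = -73*1/2513 = -73/2513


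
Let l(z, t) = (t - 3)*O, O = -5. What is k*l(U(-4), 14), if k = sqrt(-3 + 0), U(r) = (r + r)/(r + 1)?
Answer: -55*I*sqrt(3) ≈ -95.263*I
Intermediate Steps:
U(r) = 2*r/(1 + r) (U(r) = (2*r)/(1 + r) = 2*r/(1 + r))
l(z, t) = 15 - 5*t (l(z, t) = (t - 3)*(-5) = (-3 + t)*(-5) = 15 - 5*t)
k = I*sqrt(3) (k = sqrt(-3) = I*sqrt(3) ≈ 1.732*I)
k*l(U(-4), 14) = (I*sqrt(3))*(15 - 5*14) = (I*sqrt(3))*(15 - 70) = (I*sqrt(3))*(-55) = -55*I*sqrt(3)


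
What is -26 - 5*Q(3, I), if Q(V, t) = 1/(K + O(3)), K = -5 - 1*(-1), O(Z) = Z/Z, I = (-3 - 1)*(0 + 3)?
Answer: -73/3 ≈ -24.333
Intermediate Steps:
I = -12 (I = -4*3 = -12)
O(Z) = 1
K = -4 (K = -5 + 1 = -4)
Q(V, t) = -⅓ (Q(V, t) = 1/(-4 + 1) = 1/(-3) = -⅓)
-26 - 5*Q(3, I) = -26 - 5*(-⅓) = -26 + 5/3 = -73/3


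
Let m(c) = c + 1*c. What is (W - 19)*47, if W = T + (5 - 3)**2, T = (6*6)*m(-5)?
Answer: -17625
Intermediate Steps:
m(c) = 2*c (m(c) = c + c = 2*c)
T = -360 (T = (6*6)*(2*(-5)) = 36*(-10) = -360)
W = -356 (W = -360 + (5 - 3)**2 = -360 + 2**2 = -360 + 4 = -356)
(W - 19)*47 = (-356 - 19)*47 = -375*47 = -17625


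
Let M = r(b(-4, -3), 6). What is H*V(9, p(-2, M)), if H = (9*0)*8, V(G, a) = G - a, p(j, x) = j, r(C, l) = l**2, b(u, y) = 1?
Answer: 0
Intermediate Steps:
M = 36 (M = 6**2 = 36)
H = 0 (H = 0*8 = 0)
H*V(9, p(-2, M)) = 0*(9 - 1*(-2)) = 0*(9 + 2) = 0*11 = 0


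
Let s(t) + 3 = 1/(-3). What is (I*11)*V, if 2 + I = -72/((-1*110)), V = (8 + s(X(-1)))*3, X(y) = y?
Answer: -1036/5 ≈ -207.20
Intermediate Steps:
s(t) = -10/3 (s(t) = -3 + 1/(-3) = -3 - 1/3 = -10/3)
V = 14 (V = (8 - 10/3)*3 = (14/3)*3 = 14)
I = -74/55 (I = -2 - 72/((-1*110)) = -2 - 72/(-110) = -2 - 72*(-1/110) = -2 + 36/55 = -74/55 ≈ -1.3455)
(I*11)*V = -74/55*11*14 = -74/5*14 = -1036/5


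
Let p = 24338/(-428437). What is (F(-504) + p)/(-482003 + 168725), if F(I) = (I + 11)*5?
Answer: 1056121543/134219886486 ≈ 0.0078686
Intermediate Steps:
p = -24338/428437 (p = 24338*(-1/428437) = -24338/428437 ≈ -0.056807)
F(I) = 55 + 5*I (F(I) = (11 + I)*5 = 55 + 5*I)
(F(-504) + p)/(-482003 + 168725) = ((55 + 5*(-504)) - 24338/428437)/(-482003 + 168725) = ((55 - 2520) - 24338/428437)/(-313278) = (-2465 - 24338/428437)*(-1/313278) = -1056121543/428437*(-1/313278) = 1056121543/134219886486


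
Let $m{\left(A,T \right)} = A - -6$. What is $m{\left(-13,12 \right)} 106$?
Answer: $-742$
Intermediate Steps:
$m{\left(A,T \right)} = 6 + A$ ($m{\left(A,T \right)} = A + 6 = 6 + A$)
$m{\left(-13,12 \right)} 106 = \left(6 - 13\right) 106 = \left(-7\right) 106 = -742$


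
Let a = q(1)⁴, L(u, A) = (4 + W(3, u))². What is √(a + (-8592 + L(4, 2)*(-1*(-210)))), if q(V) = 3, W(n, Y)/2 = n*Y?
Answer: √156129 ≈ 395.13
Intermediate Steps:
W(n, Y) = 2*Y*n (W(n, Y) = 2*(n*Y) = 2*(Y*n) = 2*Y*n)
L(u, A) = (4 + 6*u)² (L(u, A) = (4 + 2*u*3)² = (4 + 6*u)²)
a = 81 (a = 3⁴ = 81)
√(a + (-8592 + L(4, 2)*(-1*(-210)))) = √(81 + (-8592 + (4*(2 + 3*4)²)*(-1*(-210)))) = √(81 + (-8592 + (4*(2 + 12)²)*210)) = √(81 + (-8592 + (4*14²)*210)) = √(81 + (-8592 + (4*196)*210)) = √(81 + (-8592 + 784*210)) = √(81 + (-8592 + 164640)) = √(81 + 156048) = √156129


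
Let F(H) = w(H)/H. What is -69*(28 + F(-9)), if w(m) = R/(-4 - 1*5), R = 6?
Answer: -17434/9 ≈ -1937.1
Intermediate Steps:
w(m) = -⅔ (w(m) = 6/(-4 - 1*5) = 6/(-4 - 5) = 6/(-9) = 6*(-⅑) = -⅔)
F(H) = -2/(3*H)
-69*(28 + F(-9)) = -69*(28 - ⅔/(-9)) = -69*(28 - ⅔*(-⅑)) = -69*(28 + 2/27) = -69*758/27 = -17434/9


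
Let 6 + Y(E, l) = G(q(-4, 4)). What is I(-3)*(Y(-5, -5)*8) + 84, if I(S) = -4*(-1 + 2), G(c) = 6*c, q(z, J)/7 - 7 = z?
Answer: -3756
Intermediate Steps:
q(z, J) = 49 + 7*z
Y(E, l) = 120 (Y(E, l) = -6 + 6*(49 + 7*(-4)) = -6 + 6*(49 - 28) = -6 + 6*21 = -6 + 126 = 120)
I(S) = -4 (I(S) = -4*1 = -4)
I(-3)*(Y(-5, -5)*8) + 84 = -480*8 + 84 = -4*960 + 84 = -3840 + 84 = -3756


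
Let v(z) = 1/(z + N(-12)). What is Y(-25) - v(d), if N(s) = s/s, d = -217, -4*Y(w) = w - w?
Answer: 1/216 ≈ 0.0046296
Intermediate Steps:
Y(w) = 0 (Y(w) = -(w - w)/4 = -1/4*0 = 0)
N(s) = 1
v(z) = 1/(1 + z) (v(z) = 1/(z + 1) = 1/(1 + z))
Y(-25) - v(d) = 0 - 1/(1 - 217) = 0 - 1/(-216) = 0 - 1*(-1/216) = 0 + 1/216 = 1/216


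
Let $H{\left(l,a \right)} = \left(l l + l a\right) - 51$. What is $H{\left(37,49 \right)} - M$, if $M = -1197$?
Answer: $4328$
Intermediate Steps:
$H{\left(l,a \right)} = -51 + l^{2} + a l$ ($H{\left(l,a \right)} = \left(l^{2} + a l\right) - 51 = -51 + l^{2} + a l$)
$H{\left(37,49 \right)} - M = \left(-51 + 37^{2} + 49 \cdot 37\right) - -1197 = \left(-51 + 1369 + 1813\right) + 1197 = 3131 + 1197 = 4328$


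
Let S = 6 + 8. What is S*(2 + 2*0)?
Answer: 28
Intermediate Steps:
S = 14
S*(2 + 2*0) = 14*(2 + 2*0) = 14*(2 + 0) = 14*2 = 28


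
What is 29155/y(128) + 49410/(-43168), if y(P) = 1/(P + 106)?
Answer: 147251850975/21584 ≈ 6.8223e+6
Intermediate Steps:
y(P) = 1/(106 + P)
29155/y(128) + 49410/(-43168) = 29155/(1/(106 + 128)) + 49410/(-43168) = 29155/(1/234) + 49410*(-1/43168) = 29155/(1/234) - 24705/21584 = 29155*234 - 24705/21584 = 6822270 - 24705/21584 = 147251850975/21584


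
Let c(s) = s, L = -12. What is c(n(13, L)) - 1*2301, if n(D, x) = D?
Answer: -2288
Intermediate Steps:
c(n(13, L)) - 1*2301 = 13 - 1*2301 = 13 - 2301 = -2288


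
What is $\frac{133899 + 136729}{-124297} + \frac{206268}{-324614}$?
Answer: $- \frac{56744065594}{20174273179} \approx -2.8127$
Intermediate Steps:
$\frac{133899 + 136729}{-124297} + \frac{206268}{-324614} = 270628 \left(- \frac{1}{124297}\right) + 206268 \left(- \frac{1}{324614}\right) = - \frac{270628}{124297} - \frac{103134}{162307} = - \frac{56744065594}{20174273179}$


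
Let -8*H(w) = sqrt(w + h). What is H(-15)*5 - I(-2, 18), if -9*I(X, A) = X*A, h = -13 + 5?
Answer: -4 - 5*I*sqrt(23)/8 ≈ -4.0 - 2.9974*I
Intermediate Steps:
h = -8
H(w) = -sqrt(-8 + w)/8 (H(w) = -sqrt(w - 8)/8 = -sqrt(-8 + w)/8)
I(X, A) = -A*X/9 (I(X, A) = -X*A/9 = -A*X/9)
H(-15)*5 - I(-2, 18) = -sqrt(-8 - 15)/8*5 - (-1)*18*(-2)/9 = -I*sqrt(23)/8*5 - 1*4 = -I*sqrt(23)/8*5 - 4 = -5*I*sqrt(23)/8 - 4 = -4 - 5*I*sqrt(23)/8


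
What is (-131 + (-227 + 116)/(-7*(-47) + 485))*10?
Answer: -14425/11 ≈ -1311.4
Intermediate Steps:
(-131 + (-227 + 116)/(-7*(-47) + 485))*10 = (-131 - 111/(329 + 485))*10 = (-131 - 111/814)*10 = (-131 - 111*1/814)*10 = (-131 - 3/22)*10 = -2885/22*10 = -14425/11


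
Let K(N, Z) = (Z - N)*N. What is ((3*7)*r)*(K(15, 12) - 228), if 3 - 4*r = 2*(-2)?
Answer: -40131/4 ≈ -10033.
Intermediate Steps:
K(N, Z) = N*(Z - N)
r = 7/4 (r = ¾ - (-2)/2 = ¾ - ¼*(-4) = ¾ + 1 = 7/4 ≈ 1.7500)
((3*7)*r)*(K(15, 12) - 228) = ((3*7)*(7/4))*(15*(12 - 1*15) - 228) = (21*(7/4))*(15*(12 - 15) - 228) = 147*(15*(-3) - 228)/4 = 147*(-45 - 228)/4 = (147/4)*(-273) = -40131/4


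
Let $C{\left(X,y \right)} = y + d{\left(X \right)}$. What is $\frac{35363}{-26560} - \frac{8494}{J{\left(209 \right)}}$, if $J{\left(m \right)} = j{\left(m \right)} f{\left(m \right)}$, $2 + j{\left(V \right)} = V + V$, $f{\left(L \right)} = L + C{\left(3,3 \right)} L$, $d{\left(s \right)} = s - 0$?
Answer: $- \frac{679618917}{505144640} \approx -1.3454$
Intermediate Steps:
$d{\left(s \right)} = s$ ($d{\left(s \right)} = s + 0 = s$)
$C{\left(X,y \right)} = X + y$ ($C{\left(X,y \right)} = y + X = X + y$)
$f{\left(L \right)} = 7 L$ ($f{\left(L \right)} = L + \left(3 + 3\right) L = L + 6 L = 7 L$)
$j{\left(V \right)} = -2 + 2 V$ ($j{\left(V \right)} = -2 + \left(V + V\right) = -2 + 2 V$)
$J{\left(m \right)} = 7 m \left(-2 + 2 m\right)$ ($J{\left(m \right)} = \left(-2 + 2 m\right) 7 m = 7 m \left(-2 + 2 m\right)$)
$\frac{35363}{-26560} - \frac{8494}{J{\left(209 \right)}} = \frac{35363}{-26560} - \frac{8494}{14 \cdot 209 \left(-1 + 209\right)} = 35363 \left(- \frac{1}{26560}\right) - \frac{8494}{14 \cdot 209 \cdot 208} = - \frac{35363}{26560} - \frac{8494}{608608} = - \frac{35363}{26560} - \frac{4247}{304304} = - \frac{679618917}{505144640}$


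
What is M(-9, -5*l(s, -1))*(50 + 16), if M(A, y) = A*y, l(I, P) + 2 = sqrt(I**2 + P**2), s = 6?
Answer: -5940 + 2970*sqrt(37) ≈ 12126.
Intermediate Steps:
l(I, P) = -2 + sqrt(I**2 + P**2)
M(-9, -5*l(s, -1))*(50 + 16) = (-(-45)*(-2 + sqrt(6**2 + (-1)**2)))*(50 + 16) = -(-45)*(-2 + sqrt(36 + 1))*66 = -(-45)*(-2 + sqrt(37))*66 = -9*(10 - 5*sqrt(37))*66 = (-90 + 45*sqrt(37))*66 = -5940 + 2970*sqrt(37)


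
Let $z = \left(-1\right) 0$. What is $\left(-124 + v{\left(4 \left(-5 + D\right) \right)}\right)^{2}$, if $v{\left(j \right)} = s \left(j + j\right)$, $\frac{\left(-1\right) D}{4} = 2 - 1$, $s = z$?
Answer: $15376$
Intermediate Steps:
$z = 0$
$s = 0$
$D = -4$ ($D = - 4 \left(2 - 1\right) = \left(-4\right) 1 = -4$)
$v{\left(j \right)} = 0$ ($v{\left(j \right)} = 0 \left(j + j\right) = 0 \cdot 2 j = 0$)
$\left(-124 + v{\left(4 \left(-5 + D\right) \right)}\right)^{2} = \left(-124 + 0\right)^{2} = \left(-124\right)^{2} = 15376$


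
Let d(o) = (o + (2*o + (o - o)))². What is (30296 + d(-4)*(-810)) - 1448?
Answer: -87792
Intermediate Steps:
d(o) = 9*o² (d(o) = (o + (2*o + 0))² = (o + 2*o)² = (3*o)² = 9*o²)
(30296 + d(-4)*(-810)) - 1448 = (30296 + (9*(-4)²)*(-810)) - 1448 = (30296 + (9*16)*(-810)) - 1448 = (30296 + 144*(-810)) - 1448 = (30296 - 116640) - 1448 = -86344 - 1448 = -87792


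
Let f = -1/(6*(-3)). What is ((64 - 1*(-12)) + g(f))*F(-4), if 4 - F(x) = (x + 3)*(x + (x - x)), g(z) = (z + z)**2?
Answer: 0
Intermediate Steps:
f = 1/18 (f = -1/(-18) = -1*(-1/18) = 1/18 ≈ 0.055556)
g(z) = 4*z**2 (g(z) = (2*z)**2 = 4*z**2)
F(x) = 4 - x*(3 + x) (F(x) = 4 - (x + 3)*(x + (x - x)) = 4 - (3 + x)*(x + 0) = 4 - (3 + x)*x = 4 - x*(3 + x))
((64 - 1*(-12)) + g(f))*F(-4) = ((64 - 1*(-12)) + 4*(1/18)**2)*(4 - 1*(-4)**2 - 3*(-4)) = ((64 + 12) + 4*(1/324))*(4 - 1*16 + 12) = (76 + 1/81)*(4 - 16 + 12) = (6157/81)*0 = 0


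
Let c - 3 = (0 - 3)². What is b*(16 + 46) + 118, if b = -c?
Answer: -626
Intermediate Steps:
c = 12 (c = 3 + (0 - 3)² = 3 + (-3)² = 3 + 9 = 12)
b = -12 (b = -1*12 = -12)
b*(16 + 46) + 118 = -12*(16 + 46) + 118 = -12*62 + 118 = -744 + 118 = -626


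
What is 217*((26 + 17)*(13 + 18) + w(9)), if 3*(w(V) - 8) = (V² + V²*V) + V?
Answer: 350238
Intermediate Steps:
w(V) = 8 + V/3 + V²/3 + V³/3 (w(V) = 8 + ((V² + V²*V) + V)/3 = 8 + ((V² + V³) + V)/3 = 8 + (V + V² + V³)/3 = 8 + (V/3 + V²/3 + V³/3) = 8 + V/3 + V²/3 + V³/3)
217*((26 + 17)*(13 + 18) + w(9)) = 217*((26 + 17)*(13 + 18) + (8 + (⅓)*9 + (⅓)*9² + (⅓)*9³)) = 217*(43*31 + (8 + 3 + (⅓)*81 + (⅓)*729)) = 217*(1333 + (8 + 3 + 27 + 243)) = 217*(1333 + 281) = 217*1614 = 350238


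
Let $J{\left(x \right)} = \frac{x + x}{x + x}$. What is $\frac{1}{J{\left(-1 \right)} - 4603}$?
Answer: $- \frac{1}{4602} \approx -0.0002173$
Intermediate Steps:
$J{\left(x \right)} = 1$ ($J{\left(x \right)} = \frac{2 x}{2 x} = 2 x \frac{1}{2 x} = 1$)
$\frac{1}{J{\left(-1 \right)} - 4603} = \frac{1}{1 - 4603} = \frac{1}{-4602} = - \frac{1}{4602}$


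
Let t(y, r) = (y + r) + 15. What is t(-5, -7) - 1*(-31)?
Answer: 34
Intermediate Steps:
t(y, r) = 15 + r + y (t(y, r) = (r + y) + 15 = 15 + r + y)
t(-5, -7) - 1*(-31) = (15 - 7 - 5) - 1*(-31) = 3 + 31 = 34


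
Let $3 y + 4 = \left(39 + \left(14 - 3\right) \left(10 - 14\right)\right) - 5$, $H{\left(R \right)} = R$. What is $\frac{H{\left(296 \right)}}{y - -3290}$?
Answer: $\frac{111}{1232} \approx 0.090097$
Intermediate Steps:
$y = - \frac{14}{3}$ ($y = - \frac{4}{3} + \frac{\left(39 + \left(14 - 3\right) \left(10 - 14\right)\right) - 5}{3} = - \frac{4}{3} + \frac{\left(39 + 11 \left(-4\right)\right) - 5}{3} = - \frac{4}{3} + \frac{\left(39 - 44\right) - 5}{3} = - \frac{4}{3} + \frac{-5 - 5}{3} = - \frac{4}{3} + \frac{1}{3} \left(-10\right) = - \frac{4}{3} - \frac{10}{3} = - \frac{14}{3} \approx -4.6667$)
$\frac{H{\left(296 \right)}}{y - -3290} = \frac{296}{- \frac{14}{3} - -3290} = \frac{296}{- \frac{14}{3} + 3290} = \frac{296}{\frac{9856}{3}} = 296 \cdot \frac{3}{9856} = \frac{111}{1232}$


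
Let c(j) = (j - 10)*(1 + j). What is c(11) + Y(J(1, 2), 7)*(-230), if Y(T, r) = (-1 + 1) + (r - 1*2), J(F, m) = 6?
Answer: -1138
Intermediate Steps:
Y(T, r) = -2 + r (Y(T, r) = 0 + (r - 2) = 0 + (-2 + r) = -2 + r)
c(j) = (1 + j)*(-10 + j) (c(j) = (-10 + j)*(1 + j) = (1 + j)*(-10 + j))
c(11) + Y(J(1, 2), 7)*(-230) = (-10 + 11² - 9*11) + (-2 + 7)*(-230) = (-10 + 121 - 99) + 5*(-230) = 12 - 1150 = -1138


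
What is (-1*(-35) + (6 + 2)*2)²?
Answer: 2601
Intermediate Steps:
(-1*(-35) + (6 + 2)*2)² = (35 + 8*2)² = (35 + 16)² = 51² = 2601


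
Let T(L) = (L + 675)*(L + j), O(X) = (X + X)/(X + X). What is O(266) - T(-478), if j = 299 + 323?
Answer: -28367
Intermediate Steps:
j = 622
O(X) = 1 (O(X) = (2*X)/((2*X)) = (2*X)*(1/(2*X)) = 1)
T(L) = (622 + L)*(675 + L) (T(L) = (L + 675)*(L + 622) = (675 + L)*(622 + L) = (622 + L)*(675 + L))
O(266) - T(-478) = 1 - (419850 + (-478)² + 1297*(-478)) = 1 - (419850 + 228484 - 619966) = 1 - 1*28368 = 1 - 28368 = -28367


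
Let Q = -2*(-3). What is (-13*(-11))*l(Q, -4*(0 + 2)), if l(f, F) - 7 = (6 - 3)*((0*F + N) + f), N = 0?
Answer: 3575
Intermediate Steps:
Q = 6
l(f, F) = 7 + 3*f (l(f, F) = 7 + (6 - 3)*((0*F + 0) + f) = 7 + 3*((0 + 0) + f) = 7 + 3*(0 + f) = 7 + 3*f)
(-13*(-11))*l(Q, -4*(0 + 2)) = (-13*(-11))*(7 + 3*6) = 143*(7 + 18) = 143*25 = 3575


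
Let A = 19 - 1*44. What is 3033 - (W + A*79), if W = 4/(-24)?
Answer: 30049/6 ≈ 5008.2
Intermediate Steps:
W = -⅙ (W = 4*(-1/24) = -⅙ ≈ -0.16667)
A = -25 (A = 19 - 44 = -25)
3033 - (W + A*79) = 3033 - (-⅙ - 25*79) = 3033 - (-⅙ - 1975) = 3033 - 1*(-11851/6) = 3033 + 11851/6 = 30049/6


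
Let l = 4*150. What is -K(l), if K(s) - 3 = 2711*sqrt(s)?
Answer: -3 - 27110*sqrt(6) ≈ -66409.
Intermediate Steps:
l = 600
K(s) = 3 + 2711*sqrt(s)
-K(l) = -(3 + 2711*sqrt(600)) = -(3 + 2711*(10*sqrt(6))) = -(3 + 27110*sqrt(6)) = -3 - 27110*sqrt(6)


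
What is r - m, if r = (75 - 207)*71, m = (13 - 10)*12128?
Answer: -45756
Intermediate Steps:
m = 36384 (m = 3*12128 = 36384)
r = -9372 (r = -132*71 = -9372)
r - m = -9372 - 1*36384 = -9372 - 36384 = -45756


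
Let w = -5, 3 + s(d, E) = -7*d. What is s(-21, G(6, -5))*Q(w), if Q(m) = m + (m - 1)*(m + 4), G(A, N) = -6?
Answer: 144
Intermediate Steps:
s(d, E) = -3 - 7*d
Q(m) = m + (-1 + m)*(4 + m)
s(-21, G(6, -5))*Q(w) = (-3 - 7*(-21))*(-4 + (-5)**2 + 4*(-5)) = (-3 + 147)*(-4 + 25 - 20) = 144*1 = 144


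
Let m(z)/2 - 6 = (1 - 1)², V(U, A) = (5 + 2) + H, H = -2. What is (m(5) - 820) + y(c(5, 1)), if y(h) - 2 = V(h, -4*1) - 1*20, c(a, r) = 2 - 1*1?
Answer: -821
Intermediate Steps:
V(U, A) = 5 (V(U, A) = (5 + 2) - 2 = 7 - 2 = 5)
c(a, r) = 1 (c(a, r) = 2 - 1 = 1)
m(z) = 12 (m(z) = 12 + 2*(1 - 1)² = 12 + 2*0² = 12 + 2*0 = 12 + 0 = 12)
y(h) = -13 (y(h) = 2 + (5 - 1*20) = 2 + (5 - 20) = 2 - 15 = -13)
(m(5) - 820) + y(c(5, 1)) = (12 - 820) - 13 = -808 - 13 = -821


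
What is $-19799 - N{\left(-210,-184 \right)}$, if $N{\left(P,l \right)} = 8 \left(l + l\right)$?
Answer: $-16855$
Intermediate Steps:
$N{\left(P,l \right)} = 16 l$ ($N{\left(P,l \right)} = 8 \cdot 2 l = 16 l$)
$-19799 - N{\left(-210,-184 \right)} = -19799 - 16 \left(-184\right) = -19799 - -2944 = -19799 + 2944 = -16855$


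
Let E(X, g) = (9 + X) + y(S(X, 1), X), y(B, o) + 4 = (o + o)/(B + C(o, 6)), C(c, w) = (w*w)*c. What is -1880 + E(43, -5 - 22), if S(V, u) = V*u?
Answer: -67782/37 ≈ -1831.9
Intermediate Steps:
C(c, w) = c*w² (C(c, w) = w²*c = c*w²)
y(B, o) = -4 + 2*o/(B + 36*o) (y(B, o) = -4 + (o + o)/(B + o*6²) = -4 + (2*o)/(B + o*36) = -4 + (2*o)/(B + 36*o) = -4 + 2*o/(B + 36*o))
E(X, g) = 187/37 + X (E(X, g) = (9 + X) + 2*(-71*X - 2*X)/(X*1 + 36*X) = (9 + X) + 2*(-71*X - 2*X)/(X + 36*X) = (9 + X) + 2*(-73*X)/((37*X)) = (9 + X) + 2*(1/(37*X))*(-73*X) = (9 + X) - 146/37 = 187/37 + X)
-1880 + E(43, -5 - 22) = -1880 + (187/37 + 43) = -1880 + 1778/37 = -67782/37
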